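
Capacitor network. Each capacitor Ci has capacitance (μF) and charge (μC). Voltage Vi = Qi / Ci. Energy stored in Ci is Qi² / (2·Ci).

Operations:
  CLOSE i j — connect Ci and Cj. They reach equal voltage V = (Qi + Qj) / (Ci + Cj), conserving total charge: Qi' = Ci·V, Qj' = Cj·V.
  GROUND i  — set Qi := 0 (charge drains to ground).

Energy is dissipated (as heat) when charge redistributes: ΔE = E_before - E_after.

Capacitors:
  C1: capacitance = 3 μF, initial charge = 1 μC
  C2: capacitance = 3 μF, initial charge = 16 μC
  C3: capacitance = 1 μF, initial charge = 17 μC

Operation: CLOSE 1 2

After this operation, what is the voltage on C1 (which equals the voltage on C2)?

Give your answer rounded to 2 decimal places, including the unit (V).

Initial: C1(3μF, Q=1μC, V=0.33V), C2(3μF, Q=16μC, V=5.33V), C3(1μF, Q=17μC, V=17.00V)
Op 1: CLOSE 1-2: Q_total=17.00, C_total=6.00, V=2.83; Q1=8.50, Q2=8.50; dissipated=18.750

Answer: 2.83 V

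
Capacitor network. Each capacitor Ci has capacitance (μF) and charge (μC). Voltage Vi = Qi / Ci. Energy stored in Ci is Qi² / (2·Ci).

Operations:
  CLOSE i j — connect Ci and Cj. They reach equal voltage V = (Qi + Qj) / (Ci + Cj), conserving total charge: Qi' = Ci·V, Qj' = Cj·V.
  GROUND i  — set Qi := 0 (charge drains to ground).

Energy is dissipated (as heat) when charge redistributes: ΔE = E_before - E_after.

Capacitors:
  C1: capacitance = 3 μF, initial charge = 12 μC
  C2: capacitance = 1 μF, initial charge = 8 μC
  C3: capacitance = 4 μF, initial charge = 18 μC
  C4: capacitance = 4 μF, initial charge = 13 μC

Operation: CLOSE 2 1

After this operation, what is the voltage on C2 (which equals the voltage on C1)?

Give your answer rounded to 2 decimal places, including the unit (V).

Initial: C1(3μF, Q=12μC, V=4.00V), C2(1μF, Q=8μC, V=8.00V), C3(4μF, Q=18μC, V=4.50V), C4(4μF, Q=13μC, V=3.25V)
Op 1: CLOSE 2-1: Q_total=20.00, C_total=4.00, V=5.00; Q2=5.00, Q1=15.00; dissipated=6.000

Answer: 5.00 V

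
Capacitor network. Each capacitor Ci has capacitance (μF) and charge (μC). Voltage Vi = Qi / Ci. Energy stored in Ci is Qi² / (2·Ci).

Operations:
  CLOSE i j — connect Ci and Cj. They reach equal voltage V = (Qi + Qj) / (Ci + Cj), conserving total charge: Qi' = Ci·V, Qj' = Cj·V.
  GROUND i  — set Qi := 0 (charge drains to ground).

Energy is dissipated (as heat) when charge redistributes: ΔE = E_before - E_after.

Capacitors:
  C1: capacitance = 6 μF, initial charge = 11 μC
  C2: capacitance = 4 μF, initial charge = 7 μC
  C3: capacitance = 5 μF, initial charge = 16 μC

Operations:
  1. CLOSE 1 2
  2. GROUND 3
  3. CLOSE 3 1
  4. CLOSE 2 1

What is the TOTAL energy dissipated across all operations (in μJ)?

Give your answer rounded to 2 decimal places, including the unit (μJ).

Answer: 30.83 μJ

Derivation:
Initial: C1(6μF, Q=11μC, V=1.83V), C2(4μF, Q=7μC, V=1.75V), C3(5μF, Q=16μC, V=3.20V)
Op 1: CLOSE 1-2: Q_total=18.00, C_total=10.00, V=1.80; Q1=10.80, Q2=7.20; dissipated=0.008
Op 2: GROUND 3: Q3=0; energy lost=25.600
Op 3: CLOSE 3-1: Q_total=10.80, C_total=11.00, V=0.98; Q3=4.91, Q1=5.89; dissipated=4.418
Op 4: CLOSE 2-1: Q_total=13.09, C_total=10.00, V=1.31; Q2=5.24, Q1=7.85; dissipated=0.803
Total dissipated: 30.830 μJ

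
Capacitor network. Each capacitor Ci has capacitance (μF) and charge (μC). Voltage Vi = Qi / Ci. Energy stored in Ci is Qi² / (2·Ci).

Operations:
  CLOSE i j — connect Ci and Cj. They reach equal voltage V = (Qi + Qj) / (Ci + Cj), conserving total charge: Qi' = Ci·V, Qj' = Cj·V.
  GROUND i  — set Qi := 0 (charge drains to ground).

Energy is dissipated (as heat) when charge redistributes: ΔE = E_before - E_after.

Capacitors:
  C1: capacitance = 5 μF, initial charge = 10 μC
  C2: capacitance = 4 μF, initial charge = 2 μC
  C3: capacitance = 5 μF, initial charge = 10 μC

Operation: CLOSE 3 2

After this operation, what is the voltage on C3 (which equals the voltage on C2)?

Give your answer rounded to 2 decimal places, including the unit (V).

Initial: C1(5μF, Q=10μC, V=2.00V), C2(4μF, Q=2μC, V=0.50V), C3(5μF, Q=10μC, V=2.00V)
Op 1: CLOSE 3-2: Q_total=12.00, C_total=9.00, V=1.33; Q3=6.67, Q2=5.33; dissipated=2.500

Answer: 1.33 V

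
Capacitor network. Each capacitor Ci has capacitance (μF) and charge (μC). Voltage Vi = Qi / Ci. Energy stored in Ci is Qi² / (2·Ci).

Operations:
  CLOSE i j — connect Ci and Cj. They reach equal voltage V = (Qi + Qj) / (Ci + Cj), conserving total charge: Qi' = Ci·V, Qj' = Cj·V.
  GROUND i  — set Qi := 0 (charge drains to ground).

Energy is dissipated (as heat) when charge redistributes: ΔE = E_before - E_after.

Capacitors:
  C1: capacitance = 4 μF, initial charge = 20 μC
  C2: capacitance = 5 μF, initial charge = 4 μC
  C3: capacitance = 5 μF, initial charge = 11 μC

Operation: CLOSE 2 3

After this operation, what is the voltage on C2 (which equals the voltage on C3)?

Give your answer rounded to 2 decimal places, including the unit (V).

Initial: C1(4μF, Q=20μC, V=5.00V), C2(5μF, Q=4μC, V=0.80V), C3(5μF, Q=11μC, V=2.20V)
Op 1: CLOSE 2-3: Q_total=15.00, C_total=10.00, V=1.50; Q2=7.50, Q3=7.50; dissipated=2.450

Answer: 1.50 V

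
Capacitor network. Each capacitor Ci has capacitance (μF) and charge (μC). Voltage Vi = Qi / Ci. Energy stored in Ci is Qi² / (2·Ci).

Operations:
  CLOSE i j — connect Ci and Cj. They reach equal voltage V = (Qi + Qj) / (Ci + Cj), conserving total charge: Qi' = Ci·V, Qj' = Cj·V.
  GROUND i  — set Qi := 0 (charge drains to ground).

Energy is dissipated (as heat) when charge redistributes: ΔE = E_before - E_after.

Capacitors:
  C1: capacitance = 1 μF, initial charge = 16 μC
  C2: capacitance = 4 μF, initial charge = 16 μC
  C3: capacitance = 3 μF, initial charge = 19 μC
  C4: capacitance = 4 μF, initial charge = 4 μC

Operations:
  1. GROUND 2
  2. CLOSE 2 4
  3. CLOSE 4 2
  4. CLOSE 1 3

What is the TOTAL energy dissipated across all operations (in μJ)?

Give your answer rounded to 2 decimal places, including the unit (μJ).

Initial: C1(1μF, Q=16μC, V=16.00V), C2(4μF, Q=16μC, V=4.00V), C3(3μF, Q=19μC, V=6.33V), C4(4μF, Q=4μC, V=1.00V)
Op 1: GROUND 2: Q2=0; energy lost=32.000
Op 2: CLOSE 2-4: Q_total=4.00, C_total=8.00, V=0.50; Q2=2.00, Q4=2.00; dissipated=1.000
Op 3: CLOSE 4-2: Q_total=4.00, C_total=8.00, V=0.50; Q4=2.00, Q2=2.00; dissipated=0.000
Op 4: CLOSE 1-3: Q_total=35.00, C_total=4.00, V=8.75; Q1=8.75, Q3=26.25; dissipated=35.042
Total dissipated: 68.042 μJ

Answer: 68.04 μJ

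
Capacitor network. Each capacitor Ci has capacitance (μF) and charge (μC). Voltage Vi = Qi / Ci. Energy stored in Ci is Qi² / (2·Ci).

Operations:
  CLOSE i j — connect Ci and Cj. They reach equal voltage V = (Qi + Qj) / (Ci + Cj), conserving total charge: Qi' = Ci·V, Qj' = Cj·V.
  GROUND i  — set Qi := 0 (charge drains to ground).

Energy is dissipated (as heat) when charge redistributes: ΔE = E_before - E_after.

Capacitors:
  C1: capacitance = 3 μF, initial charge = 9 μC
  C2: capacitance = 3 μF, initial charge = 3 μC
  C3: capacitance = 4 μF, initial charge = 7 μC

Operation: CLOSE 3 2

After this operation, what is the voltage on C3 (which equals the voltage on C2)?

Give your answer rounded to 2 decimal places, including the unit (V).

Initial: C1(3μF, Q=9μC, V=3.00V), C2(3μF, Q=3μC, V=1.00V), C3(4μF, Q=7μC, V=1.75V)
Op 1: CLOSE 3-2: Q_total=10.00, C_total=7.00, V=1.43; Q3=5.71, Q2=4.29; dissipated=0.482

Answer: 1.43 V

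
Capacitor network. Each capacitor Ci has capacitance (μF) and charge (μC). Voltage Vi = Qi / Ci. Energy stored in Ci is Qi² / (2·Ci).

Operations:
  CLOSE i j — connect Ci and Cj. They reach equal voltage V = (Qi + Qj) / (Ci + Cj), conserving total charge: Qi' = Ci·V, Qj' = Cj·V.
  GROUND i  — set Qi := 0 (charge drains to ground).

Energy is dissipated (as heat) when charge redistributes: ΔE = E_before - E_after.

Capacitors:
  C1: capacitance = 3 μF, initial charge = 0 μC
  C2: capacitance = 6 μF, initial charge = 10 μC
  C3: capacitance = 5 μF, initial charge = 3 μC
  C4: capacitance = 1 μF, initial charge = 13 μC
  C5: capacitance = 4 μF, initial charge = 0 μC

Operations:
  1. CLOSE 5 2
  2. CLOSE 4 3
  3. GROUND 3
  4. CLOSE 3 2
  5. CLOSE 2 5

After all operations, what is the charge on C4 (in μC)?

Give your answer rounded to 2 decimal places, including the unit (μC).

Initial: C1(3μF, Q=0μC, V=0.00V), C2(6μF, Q=10μC, V=1.67V), C3(5μF, Q=3μC, V=0.60V), C4(1μF, Q=13μC, V=13.00V), C5(4μF, Q=0μC, V=0.00V)
Op 1: CLOSE 5-2: Q_total=10.00, C_total=10.00, V=1.00; Q5=4.00, Q2=6.00; dissipated=3.333
Op 2: CLOSE 4-3: Q_total=16.00, C_total=6.00, V=2.67; Q4=2.67, Q3=13.33; dissipated=64.067
Op 3: GROUND 3: Q3=0; energy lost=17.778
Op 4: CLOSE 3-2: Q_total=6.00, C_total=11.00, V=0.55; Q3=2.73, Q2=3.27; dissipated=1.364
Op 5: CLOSE 2-5: Q_total=7.27, C_total=10.00, V=0.73; Q2=4.36, Q5=2.91; dissipated=0.248
Final charges: Q1=0.00, Q2=4.36, Q3=2.73, Q4=2.67, Q5=2.91

Answer: 2.67 μC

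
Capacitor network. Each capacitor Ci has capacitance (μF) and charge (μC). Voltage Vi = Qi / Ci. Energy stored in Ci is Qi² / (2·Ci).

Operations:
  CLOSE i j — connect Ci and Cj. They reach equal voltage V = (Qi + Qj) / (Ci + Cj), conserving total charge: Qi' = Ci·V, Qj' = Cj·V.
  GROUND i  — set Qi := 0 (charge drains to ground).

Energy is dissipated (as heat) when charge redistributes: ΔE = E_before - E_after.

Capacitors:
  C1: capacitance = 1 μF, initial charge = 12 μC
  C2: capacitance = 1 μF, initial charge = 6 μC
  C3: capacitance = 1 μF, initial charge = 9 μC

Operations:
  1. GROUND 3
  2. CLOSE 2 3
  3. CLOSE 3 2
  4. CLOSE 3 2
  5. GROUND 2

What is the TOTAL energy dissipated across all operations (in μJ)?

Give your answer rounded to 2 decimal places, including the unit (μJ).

Initial: C1(1μF, Q=12μC, V=12.00V), C2(1μF, Q=6μC, V=6.00V), C3(1μF, Q=9μC, V=9.00V)
Op 1: GROUND 3: Q3=0; energy lost=40.500
Op 2: CLOSE 2-3: Q_total=6.00, C_total=2.00, V=3.00; Q2=3.00, Q3=3.00; dissipated=9.000
Op 3: CLOSE 3-2: Q_total=6.00, C_total=2.00, V=3.00; Q3=3.00, Q2=3.00; dissipated=0.000
Op 4: CLOSE 3-2: Q_total=6.00, C_total=2.00, V=3.00; Q3=3.00, Q2=3.00; dissipated=0.000
Op 5: GROUND 2: Q2=0; energy lost=4.500
Total dissipated: 54.000 μJ

Answer: 54.00 μJ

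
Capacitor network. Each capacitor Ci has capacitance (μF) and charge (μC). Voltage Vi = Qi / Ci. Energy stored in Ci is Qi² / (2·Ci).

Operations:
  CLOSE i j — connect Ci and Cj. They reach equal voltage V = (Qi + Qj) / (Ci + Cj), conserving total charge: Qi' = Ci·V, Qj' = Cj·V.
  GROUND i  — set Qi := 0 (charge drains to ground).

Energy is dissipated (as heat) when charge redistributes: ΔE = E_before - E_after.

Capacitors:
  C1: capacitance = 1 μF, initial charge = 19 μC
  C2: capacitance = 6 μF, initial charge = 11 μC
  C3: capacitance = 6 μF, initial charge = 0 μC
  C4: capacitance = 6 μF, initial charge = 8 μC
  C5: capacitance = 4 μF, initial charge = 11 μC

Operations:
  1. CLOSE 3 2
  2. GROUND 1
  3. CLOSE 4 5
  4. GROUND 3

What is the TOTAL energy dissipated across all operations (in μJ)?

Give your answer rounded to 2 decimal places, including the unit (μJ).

Answer: 190.47 μJ

Derivation:
Initial: C1(1μF, Q=19μC, V=19.00V), C2(6μF, Q=11μC, V=1.83V), C3(6μF, Q=0μC, V=0.00V), C4(6μF, Q=8μC, V=1.33V), C5(4μF, Q=11μC, V=2.75V)
Op 1: CLOSE 3-2: Q_total=11.00, C_total=12.00, V=0.92; Q3=5.50, Q2=5.50; dissipated=5.042
Op 2: GROUND 1: Q1=0; energy lost=180.500
Op 3: CLOSE 4-5: Q_total=19.00, C_total=10.00, V=1.90; Q4=11.40, Q5=7.60; dissipated=2.408
Op 4: GROUND 3: Q3=0; energy lost=2.521
Total dissipated: 190.471 μJ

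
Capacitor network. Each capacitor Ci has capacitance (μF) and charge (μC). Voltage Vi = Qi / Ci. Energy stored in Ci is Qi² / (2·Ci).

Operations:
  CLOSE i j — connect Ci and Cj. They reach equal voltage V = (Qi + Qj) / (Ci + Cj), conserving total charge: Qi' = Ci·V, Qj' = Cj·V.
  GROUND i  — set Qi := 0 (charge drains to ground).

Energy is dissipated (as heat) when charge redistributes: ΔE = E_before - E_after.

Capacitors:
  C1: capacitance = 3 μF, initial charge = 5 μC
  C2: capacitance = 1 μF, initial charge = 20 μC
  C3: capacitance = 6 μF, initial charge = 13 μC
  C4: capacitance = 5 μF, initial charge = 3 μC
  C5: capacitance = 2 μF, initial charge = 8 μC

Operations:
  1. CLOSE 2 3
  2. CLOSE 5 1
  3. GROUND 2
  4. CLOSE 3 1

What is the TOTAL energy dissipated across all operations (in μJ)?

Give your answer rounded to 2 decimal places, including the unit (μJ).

Answer: 155.15 μJ

Derivation:
Initial: C1(3μF, Q=5μC, V=1.67V), C2(1μF, Q=20μC, V=20.00V), C3(6μF, Q=13μC, V=2.17V), C4(5μF, Q=3μC, V=0.60V), C5(2μF, Q=8μC, V=4.00V)
Op 1: CLOSE 2-3: Q_total=33.00, C_total=7.00, V=4.71; Q2=4.71, Q3=28.29; dissipated=136.298
Op 2: CLOSE 5-1: Q_total=13.00, C_total=5.00, V=2.60; Q5=5.20, Q1=7.80; dissipated=3.267
Op 3: GROUND 2: Q2=0; energy lost=11.112
Op 4: CLOSE 3-1: Q_total=36.09, C_total=9.00, V=4.01; Q3=24.06, Q1=12.03; dissipated=4.470
Total dissipated: 155.147 μJ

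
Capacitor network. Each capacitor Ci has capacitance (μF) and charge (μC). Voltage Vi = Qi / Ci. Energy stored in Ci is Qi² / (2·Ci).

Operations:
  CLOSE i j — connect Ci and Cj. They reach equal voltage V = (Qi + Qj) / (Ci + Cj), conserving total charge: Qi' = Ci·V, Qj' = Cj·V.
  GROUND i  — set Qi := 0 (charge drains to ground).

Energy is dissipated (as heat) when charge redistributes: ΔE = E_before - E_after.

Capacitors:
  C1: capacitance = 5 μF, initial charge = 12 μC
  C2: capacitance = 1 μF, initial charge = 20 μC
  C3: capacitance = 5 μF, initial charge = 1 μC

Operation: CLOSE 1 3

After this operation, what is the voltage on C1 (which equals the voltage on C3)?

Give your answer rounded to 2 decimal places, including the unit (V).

Answer: 1.30 V

Derivation:
Initial: C1(5μF, Q=12μC, V=2.40V), C2(1μF, Q=20μC, V=20.00V), C3(5μF, Q=1μC, V=0.20V)
Op 1: CLOSE 1-3: Q_total=13.00, C_total=10.00, V=1.30; Q1=6.50, Q3=6.50; dissipated=6.050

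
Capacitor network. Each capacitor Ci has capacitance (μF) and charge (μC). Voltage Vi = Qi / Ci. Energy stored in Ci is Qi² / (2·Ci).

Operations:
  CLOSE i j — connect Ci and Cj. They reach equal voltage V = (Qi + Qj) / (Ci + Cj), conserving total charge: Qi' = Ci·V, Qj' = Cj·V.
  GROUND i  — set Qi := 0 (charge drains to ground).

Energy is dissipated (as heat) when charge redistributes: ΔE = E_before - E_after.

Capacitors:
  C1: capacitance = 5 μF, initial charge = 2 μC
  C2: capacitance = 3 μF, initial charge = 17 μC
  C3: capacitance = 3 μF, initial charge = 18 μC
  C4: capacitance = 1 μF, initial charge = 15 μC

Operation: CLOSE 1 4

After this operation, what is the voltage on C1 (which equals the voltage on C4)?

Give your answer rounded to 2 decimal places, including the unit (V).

Answer: 2.83 V

Derivation:
Initial: C1(5μF, Q=2μC, V=0.40V), C2(3μF, Q=17μC, V=5.67V), C3(3μF, Q=18μC, V=6.00V), C4(1μF, Q=15μC, V=15.00V)
Op 1: CLOSE 1-4: Q_total=17.00, C_total=6.00, V=2.83; Q1=14.17, Q4=2.83; dissipated=88.817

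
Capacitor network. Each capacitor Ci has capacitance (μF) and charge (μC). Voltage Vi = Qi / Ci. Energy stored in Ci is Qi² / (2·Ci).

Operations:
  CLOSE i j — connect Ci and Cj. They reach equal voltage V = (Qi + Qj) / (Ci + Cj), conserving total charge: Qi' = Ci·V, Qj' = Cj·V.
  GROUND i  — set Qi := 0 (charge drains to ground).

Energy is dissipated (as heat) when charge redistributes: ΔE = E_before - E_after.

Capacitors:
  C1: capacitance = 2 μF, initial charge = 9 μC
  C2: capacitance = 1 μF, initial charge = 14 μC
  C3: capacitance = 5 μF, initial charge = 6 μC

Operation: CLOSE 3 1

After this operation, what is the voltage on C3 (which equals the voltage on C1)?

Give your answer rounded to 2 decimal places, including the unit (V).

Initial: C1(2μF, Q=9μC, V=4.50V), C2(1μF, Q=14μC, V=14.00V), C3(5μF, Q=6μC, V=1.20V)
Op 1: CLOSE 3-1: Q_total=15.00, C_total=7.00, V=2.14; Q3=10.71, Q1=4.29; dissipated=7.779

Answer: 2.14 V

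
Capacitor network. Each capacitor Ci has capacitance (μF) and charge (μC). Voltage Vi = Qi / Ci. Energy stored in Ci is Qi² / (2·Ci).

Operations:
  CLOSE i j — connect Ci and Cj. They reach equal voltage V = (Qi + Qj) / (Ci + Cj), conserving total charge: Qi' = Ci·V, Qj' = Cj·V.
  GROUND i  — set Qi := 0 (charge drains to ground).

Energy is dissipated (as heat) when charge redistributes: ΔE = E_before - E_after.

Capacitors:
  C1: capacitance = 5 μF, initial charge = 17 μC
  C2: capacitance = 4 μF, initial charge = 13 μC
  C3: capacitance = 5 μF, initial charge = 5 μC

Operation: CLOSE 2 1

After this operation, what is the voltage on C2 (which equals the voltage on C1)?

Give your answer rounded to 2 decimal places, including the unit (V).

Initial: C1(5μF, Q=17μC, V=3.40V), C2(4μF, Q=13μC, V=3.25V), C3(5μF, Q=5μC, V=1.00V)
Op 1: CLOSE 2-1: Q_total=30.00, C_total=9.00, V=3.33; Q2=13.33, Q1=16.67; dissipated=0.025

Answer: 3.33 V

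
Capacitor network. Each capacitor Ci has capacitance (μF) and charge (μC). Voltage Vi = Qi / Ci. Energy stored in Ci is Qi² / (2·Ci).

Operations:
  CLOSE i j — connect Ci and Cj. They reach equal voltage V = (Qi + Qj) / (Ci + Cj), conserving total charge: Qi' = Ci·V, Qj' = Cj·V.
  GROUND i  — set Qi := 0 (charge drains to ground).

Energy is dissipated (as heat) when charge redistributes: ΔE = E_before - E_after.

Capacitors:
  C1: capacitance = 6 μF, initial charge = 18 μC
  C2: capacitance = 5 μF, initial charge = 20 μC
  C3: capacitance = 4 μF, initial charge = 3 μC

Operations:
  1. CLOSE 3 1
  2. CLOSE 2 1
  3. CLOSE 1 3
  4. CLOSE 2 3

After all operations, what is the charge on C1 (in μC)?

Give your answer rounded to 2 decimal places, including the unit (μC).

Answer: 15.71 μC

Derivation:
Initial: C1(6μF, Q=18μC, V=3.00V), C2(5μF, Q=20μC, V=4.00V), C3(4μF, Q=3μC, V=0.75V)
Op 1: CLOSE 3-1: Q_total=21.00, C_total=10.00, V=2.10; Q3=8.40, Q1=12.60; dissipated=6.075
Op 2: CLOSE 2-1: Q_total=32.60, C_total=11.00, V=2.96; Q2=14.82, Q1=17.78; dissipated=4.923
Op 3: CLOSE 1-3: Q_total=26.18, C_total=10.00, V=2.62; Q1=15.71, Q3=10.47; dissipated=0.895
Op 4: CLOSE 2-3: Q_total=25.29, C_total=9.00, V=2.81; Q2=14.05, Q3=11.24; dissipated=0.133
Final charges: Q1=15.71, Q2=14.05, Q3=11.24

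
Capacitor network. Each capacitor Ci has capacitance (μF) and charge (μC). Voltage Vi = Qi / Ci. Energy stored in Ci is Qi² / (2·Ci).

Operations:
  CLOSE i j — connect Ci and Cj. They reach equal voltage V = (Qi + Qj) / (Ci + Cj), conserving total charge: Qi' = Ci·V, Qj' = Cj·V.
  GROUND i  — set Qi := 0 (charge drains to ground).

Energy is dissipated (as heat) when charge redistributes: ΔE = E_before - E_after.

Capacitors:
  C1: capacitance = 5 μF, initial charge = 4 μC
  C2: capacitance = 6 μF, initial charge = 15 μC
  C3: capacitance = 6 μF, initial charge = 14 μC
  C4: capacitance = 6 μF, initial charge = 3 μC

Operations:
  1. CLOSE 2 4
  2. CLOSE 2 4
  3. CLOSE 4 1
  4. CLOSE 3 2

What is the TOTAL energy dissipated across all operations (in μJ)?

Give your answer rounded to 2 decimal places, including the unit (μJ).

Initial: C1(5μF, Q=4μC, V=0.80V), C2(6μF, Q=15μC, V=2.50V), C3(6μF, Q=14μC, V=2.33V), C4(6μF, Q=3μC, V=0.50V)
Op 1: CLOSE 2-4: Q_total=18.00, C_total=12.00, V=1.50; Q2=9.00, Q4=9.00; dissipated=6.000
Op 2: CLOSE 2-4: Q_total=18.00, C_total=12.00, V=1.50; Q2=9.00, Q4=9.00; dissipated=0.000
Op 3: CLOSE 4-1: Q_total=13.00, C_total=11.00, V=1.18; Q4=7.09, Q1=5.91; dissipated=0.668
Op 4: CLOSE 3-2: Q_total=23.00, C_total=12.00, V=1.92; Q3=11.50, Q2=11.50; dissipated=1.042
Total dissipated: 7.710 μJ

Answer: 7.71 μJ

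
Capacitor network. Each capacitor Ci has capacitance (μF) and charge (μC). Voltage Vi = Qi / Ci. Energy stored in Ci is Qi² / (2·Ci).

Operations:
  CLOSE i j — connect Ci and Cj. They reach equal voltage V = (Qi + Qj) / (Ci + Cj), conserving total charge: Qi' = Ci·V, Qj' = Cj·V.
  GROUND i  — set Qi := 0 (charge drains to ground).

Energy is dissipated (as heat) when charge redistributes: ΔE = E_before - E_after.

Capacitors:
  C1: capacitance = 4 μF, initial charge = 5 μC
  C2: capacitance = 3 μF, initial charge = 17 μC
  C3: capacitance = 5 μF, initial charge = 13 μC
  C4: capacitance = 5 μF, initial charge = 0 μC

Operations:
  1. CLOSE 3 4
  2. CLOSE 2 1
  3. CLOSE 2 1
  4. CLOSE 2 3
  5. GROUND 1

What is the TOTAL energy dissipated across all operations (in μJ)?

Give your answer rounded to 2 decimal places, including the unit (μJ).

Initial: C1(4μF, Q=5μC, V=1.25V), C2(3μF, Q=17μC, V=5.67V), C3(5μF, Q=13μC, V=2.60V), C4(5μF, Q=0μC, V=0.00V)
Op 1: CLOSE 3-4: Q_total=13.00, C_total=10.00, V=1.30; Q3=6.50, Q4=6.50; dissipated=8.450
Op 2: CLOSE 2-1: Q_total=22.00, C_total=7.00, V=3.14; Q2=9.43, Q1=12.57; dissipated=16.720
Op 3: CLOSE 2-1: Q_total=22.00, C_total=7.00, V=3.14; Q2=9.43, Q1=12.57; dissipated=0.000
Op 4: CLOSE 2-3: Q_total=15.93, C_total=8.00, V=1.99; Q2=5.97, Q3=9.96; dissipated=3.184
Op 5: GROUND 1: Q1=0; energy lost=19.755
Total dissipated: 48.109 μJ

Answer: 48.11 μJ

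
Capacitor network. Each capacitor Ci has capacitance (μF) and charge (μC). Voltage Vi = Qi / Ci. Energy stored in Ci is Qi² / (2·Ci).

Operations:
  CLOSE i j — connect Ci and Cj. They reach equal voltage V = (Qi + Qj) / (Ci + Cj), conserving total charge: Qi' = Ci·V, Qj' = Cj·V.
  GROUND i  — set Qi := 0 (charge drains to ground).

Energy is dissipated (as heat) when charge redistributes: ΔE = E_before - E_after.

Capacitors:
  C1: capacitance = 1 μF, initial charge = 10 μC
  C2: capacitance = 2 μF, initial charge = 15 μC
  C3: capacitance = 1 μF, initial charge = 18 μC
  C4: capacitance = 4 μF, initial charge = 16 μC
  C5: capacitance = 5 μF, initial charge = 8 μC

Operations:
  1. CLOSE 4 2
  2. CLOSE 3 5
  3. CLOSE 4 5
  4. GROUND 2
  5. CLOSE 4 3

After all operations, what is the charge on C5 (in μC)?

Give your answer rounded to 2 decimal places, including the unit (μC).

Answer: 23.52 μC

Derivation:
Initial: C1(1μF, Q=10μC, V=10.00V), C2(2μF, Q=15μC, V=7.50V), C3(1μF, Q=18μC, V=18.00V), C4(4μF, Q=16μC, V=4.00V), C5(5μF, Q=8μC, V=1.60V)
Op 1: CLOSE 4-2: Q_total=31.00, C_total=6.00, V=5.17; Q4=20.67, Q2=10.33; dissipated=8.167
Op 2: CLOSE 3-5: Q_total=26.00, C_total=6.00, V=4.33; Q3=4.33, Q5=21.67; dissipated=112.067
Op 3: CLOSE 4-5: Q_total=42.33, C_total=9.00, V=4.70; Q4=18.81, Q5=23.52; dissipated=0.772
Op 4: GROUND 2: Q2=0; energy lost=26.694
Op 5: CLOSE 4-3: Q_total=23.15, C_total=5.00, V=4.63; Q4=18.52, Q3=4.63; dissipated=0.055
Final charges: Q1=10.00, Q2=0.00, Q3=4.63, Q4=18.52, Q5=23.52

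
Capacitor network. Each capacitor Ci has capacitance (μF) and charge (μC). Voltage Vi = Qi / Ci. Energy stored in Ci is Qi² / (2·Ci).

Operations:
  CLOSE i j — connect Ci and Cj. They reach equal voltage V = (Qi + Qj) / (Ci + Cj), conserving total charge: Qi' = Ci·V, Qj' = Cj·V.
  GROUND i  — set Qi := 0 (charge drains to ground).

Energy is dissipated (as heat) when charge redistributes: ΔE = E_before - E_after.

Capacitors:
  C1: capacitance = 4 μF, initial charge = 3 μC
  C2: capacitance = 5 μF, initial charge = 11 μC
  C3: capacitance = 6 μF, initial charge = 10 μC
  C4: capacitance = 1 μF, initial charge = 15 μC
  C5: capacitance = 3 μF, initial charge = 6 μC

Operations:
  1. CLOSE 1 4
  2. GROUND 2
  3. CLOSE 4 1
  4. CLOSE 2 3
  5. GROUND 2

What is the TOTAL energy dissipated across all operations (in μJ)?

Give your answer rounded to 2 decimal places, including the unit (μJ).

Answer: 99.18 μJ

Derivation:
Initial: C1(4μF, Q=3μC, V=0.75V), C2(5μF, Q=11μC, V=2.20V), C3(6μF, Q=10μC, V=1.67V), C4(1μF, Q=15μC, V=15.00V), C5(3μF, Q=6μC, V=2.00V)
Op 1: CLOSE 1-4: Q_total=18.00, C_total=5.00, V=3.60; Q1=14.40, Q4=3.60; dissipated=81.225
Op 2: GROUND 2: Q2=0; energy lost=12.100
Op 3: CLOSE 4-1: Q_total=18.00, C_total=5.00, V=3.60; Q4=3.60, Q1=14.40; dissipated=0.000
Op 4: CLOSE 2-3: Q_total=10.00, C_total=11.00, V=0.91; Q2=4.55, Q3=5.45; dissipated=3.788
Op 5: GROUND 2: Q2=0; energy lost=2.066
Total dissipated: 99.179 μJ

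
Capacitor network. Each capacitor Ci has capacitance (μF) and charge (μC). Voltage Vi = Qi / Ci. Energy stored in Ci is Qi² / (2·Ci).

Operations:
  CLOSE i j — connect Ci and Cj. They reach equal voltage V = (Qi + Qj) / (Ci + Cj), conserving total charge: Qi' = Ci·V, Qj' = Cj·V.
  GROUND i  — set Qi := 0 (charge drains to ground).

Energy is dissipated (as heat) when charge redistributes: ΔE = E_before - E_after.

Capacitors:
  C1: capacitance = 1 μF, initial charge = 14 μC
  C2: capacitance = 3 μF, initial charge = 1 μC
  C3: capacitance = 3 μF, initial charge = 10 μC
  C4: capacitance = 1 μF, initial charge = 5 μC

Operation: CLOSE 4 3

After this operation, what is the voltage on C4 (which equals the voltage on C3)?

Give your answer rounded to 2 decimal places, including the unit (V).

Answer: 3.75 V

Derivation:
Initial: C1(1μF, Q=14μC, V=14.00V), C2(3μF, Q=1μC, V=0.33V), C3(3μF, Q=10μC, V=3.33V), C4(1μF, Q=5μC, V=5.00V)
Op 1: CLOSE 4-3: Q_total=15.00, C_total=4.00, V=3.75; Q4=3.75, Q3=11.25; dissipated=1.042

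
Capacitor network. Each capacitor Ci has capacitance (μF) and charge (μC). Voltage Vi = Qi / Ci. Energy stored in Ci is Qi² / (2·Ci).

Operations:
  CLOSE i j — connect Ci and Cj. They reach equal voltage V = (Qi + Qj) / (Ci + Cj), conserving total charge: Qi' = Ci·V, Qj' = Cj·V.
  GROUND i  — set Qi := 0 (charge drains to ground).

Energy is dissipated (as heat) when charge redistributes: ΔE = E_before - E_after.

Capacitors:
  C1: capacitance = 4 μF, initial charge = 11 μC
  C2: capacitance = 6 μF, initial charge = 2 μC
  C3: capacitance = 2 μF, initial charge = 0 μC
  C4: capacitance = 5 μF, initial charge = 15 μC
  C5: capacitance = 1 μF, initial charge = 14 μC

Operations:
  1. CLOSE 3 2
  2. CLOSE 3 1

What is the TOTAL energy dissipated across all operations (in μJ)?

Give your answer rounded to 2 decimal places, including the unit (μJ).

Initial: C1(4μF, Q=11μC, V=2.75V), C2(6μF, Q=2μC, V=0.33V), C3(2μF, Q=0μC, V=0.00V), C4(5μF, Q=15μC, V=3.00V), C5(1μF, Q=14μC, V=14.00V)
Op 1: CLOSE 3-2: Q_total=2.00, C_total=8.00, V=0.25; Q3=0.50, Q2=1.50; dissipated=0.083
Op 2: CLOSE 3-1: Q_total=11.50, C_total=6.00, V=1.92; Q3=3.83, Q1=7.67; dissipated=4.167
Total dissipated: 4.250 μJ

Answer: 4.25 μJ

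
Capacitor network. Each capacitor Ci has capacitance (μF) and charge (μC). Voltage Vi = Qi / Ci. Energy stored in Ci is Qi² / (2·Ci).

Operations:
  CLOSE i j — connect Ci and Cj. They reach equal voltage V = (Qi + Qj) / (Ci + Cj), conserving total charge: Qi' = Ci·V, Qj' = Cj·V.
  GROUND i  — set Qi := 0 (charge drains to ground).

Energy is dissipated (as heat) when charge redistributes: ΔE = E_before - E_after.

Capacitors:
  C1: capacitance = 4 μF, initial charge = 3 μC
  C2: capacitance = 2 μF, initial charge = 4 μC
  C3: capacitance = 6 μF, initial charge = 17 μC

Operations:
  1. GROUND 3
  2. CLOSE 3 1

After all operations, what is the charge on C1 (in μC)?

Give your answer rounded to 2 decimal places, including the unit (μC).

Initial: C1(4μF, Q=3μC, V=0.75V), C2(2μF, Q=4μC, V=2.00V), C3(6μF, Q=17μC, V=2.83V)
Op 1: GROUND 3: Q3=0; energy lost=24.083
Op 2: CLOSE 3-1: Q_total=3.00, C_total=10.00, V=0.30; Q3=1.80, Q1=1.20; dissipated=0.675
Final charges: Q1=1.20, Q2=4.00, Q3=1.80

Answer: 1.20 μC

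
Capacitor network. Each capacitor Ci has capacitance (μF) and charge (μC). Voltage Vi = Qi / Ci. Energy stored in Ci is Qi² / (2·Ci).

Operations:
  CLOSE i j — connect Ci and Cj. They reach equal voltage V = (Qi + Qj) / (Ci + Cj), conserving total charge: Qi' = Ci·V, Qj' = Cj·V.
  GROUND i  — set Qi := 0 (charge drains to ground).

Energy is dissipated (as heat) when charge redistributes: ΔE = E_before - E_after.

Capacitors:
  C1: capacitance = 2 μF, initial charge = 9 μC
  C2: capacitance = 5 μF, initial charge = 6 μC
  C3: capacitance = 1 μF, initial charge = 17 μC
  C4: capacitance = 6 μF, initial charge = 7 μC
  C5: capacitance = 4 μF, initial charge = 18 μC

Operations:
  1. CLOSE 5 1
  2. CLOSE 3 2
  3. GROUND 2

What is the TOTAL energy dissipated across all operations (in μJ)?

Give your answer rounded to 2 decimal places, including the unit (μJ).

Initial: C1(2μF, Q=9μC, V=4.50V), C2(5μF, Q=6μC, V=1.20V), C3(1μF, Q=17μC, V=17.00V), C4(6μF, Q=7μC, V=1.17V), C5(4μF, Q=18μC, V=4.50V)
Op 1: CLOSE 5-1: Q_total=27.00, C_total=6.00, V=4.50; Q5=18.00, Q1=9.00; dissipated=0.000
Op 2: CLOSE 3-2: Q_total=23.00, C_total=6.00, V=3.83; Q3=3.83, Q2=19.17; dissipated=104.017
Op 3: GROUND 2: Q2=0; energy lost=36.736
Total dissipated: 140.753 μJ

Answer: 140.75 μJ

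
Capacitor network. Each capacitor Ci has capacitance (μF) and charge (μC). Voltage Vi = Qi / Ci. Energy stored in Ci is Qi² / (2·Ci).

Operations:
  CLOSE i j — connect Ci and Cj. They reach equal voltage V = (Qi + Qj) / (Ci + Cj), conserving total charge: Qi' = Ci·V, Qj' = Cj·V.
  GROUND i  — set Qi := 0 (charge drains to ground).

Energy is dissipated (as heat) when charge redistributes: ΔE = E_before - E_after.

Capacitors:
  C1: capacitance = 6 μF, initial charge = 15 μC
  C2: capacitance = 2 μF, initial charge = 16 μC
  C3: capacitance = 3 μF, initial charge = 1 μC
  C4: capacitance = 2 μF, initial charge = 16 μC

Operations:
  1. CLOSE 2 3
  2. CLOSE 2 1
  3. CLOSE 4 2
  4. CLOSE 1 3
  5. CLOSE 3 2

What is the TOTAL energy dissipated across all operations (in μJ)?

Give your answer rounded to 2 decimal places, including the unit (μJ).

Initial: C1(6μF, Q=15μC, V=2.50V), C2(2μF, Q=16μC, V=8.00V), C3(3μF, Q=1μC, V=0.33V), C4(2μF, Q=16μC, V=8.00V)
Op 1: CLOSE 2-3: Q_total=17.00, C_total=5.00, V=3.40; Q2=6.80, Q3=10.20; dissipated=35.267
Op 2: CLOSE 2-1: Q_total=21.80, C_total=8.00, V=2.73; Q2=5.45, Q1=16.35; dissipated=0.608
Op 3: CLOSE 4-2: Q_total=21.45, C_total=4.00, V=5.36; Q4=10.72, Q2=10.72; dissipated=13.913
Op 4: CLOSE 1-3: Q_total=26.55, C_total=9.00, V=2.95; Q1=17.70, Q3=8.85; dissipated=0.456
Op 5: CLOSE 3-2: Q_total=19.57, C_total=5.00, V=3.92; Q3=11.74, Q2=7.83; dissipated=3.492
Total dissipated: 53.735 μJ

Answer: 53.73 μJ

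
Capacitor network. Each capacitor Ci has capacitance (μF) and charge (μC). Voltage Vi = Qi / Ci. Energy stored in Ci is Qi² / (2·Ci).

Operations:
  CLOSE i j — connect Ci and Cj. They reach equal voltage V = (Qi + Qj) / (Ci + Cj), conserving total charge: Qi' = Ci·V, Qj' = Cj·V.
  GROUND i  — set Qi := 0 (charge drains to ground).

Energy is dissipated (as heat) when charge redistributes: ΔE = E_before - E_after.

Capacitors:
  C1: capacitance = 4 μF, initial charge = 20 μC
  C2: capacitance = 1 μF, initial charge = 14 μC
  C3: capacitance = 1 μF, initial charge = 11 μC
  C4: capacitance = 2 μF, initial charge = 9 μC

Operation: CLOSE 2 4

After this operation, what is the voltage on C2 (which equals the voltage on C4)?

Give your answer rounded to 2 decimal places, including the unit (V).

Initial: C1(4μF, Q=20μC, V=5.00V), C2(1μF, Q=14μC, V=14.00V), C3(1μF, Q=11μC, V=11.00V), C4(2μF, Q=9μC, V=4.50V)
Op 1: CLOSE 2-4: Q_total=23.00, C_total=3.00, V=7.67; Q2=7.67, Q4=15.33; dissipated=30.083

Answer: 7.67 V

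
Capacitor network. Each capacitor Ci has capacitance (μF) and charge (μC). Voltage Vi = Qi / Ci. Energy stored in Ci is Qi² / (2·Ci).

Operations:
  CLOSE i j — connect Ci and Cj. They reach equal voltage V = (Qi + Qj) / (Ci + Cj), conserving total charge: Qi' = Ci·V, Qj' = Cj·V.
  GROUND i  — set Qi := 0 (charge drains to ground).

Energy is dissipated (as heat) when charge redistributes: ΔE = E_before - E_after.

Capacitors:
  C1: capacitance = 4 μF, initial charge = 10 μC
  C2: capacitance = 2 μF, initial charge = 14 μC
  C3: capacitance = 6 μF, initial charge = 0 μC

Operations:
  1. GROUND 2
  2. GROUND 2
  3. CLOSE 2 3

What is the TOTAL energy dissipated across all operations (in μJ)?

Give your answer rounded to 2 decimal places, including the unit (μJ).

Answer: 49.00 μJ

Derivation:
Initial: C1(4μF, Q=10μC, V=2.50V), C2(2μF, Q=14μC, V=7.00V), C3(6μF, Q=0μC, V=0.00V)
Op 1: GROUND 2: Q2=0; energy lost=49.000
Op 2: GROUND 2: Q2=0; energy lost=0.000
Op 3: CLOSE 2-3: Q_total=0.00, C_total=8.00, V=0.00; Q2=0.00, Q3=0.00; dissipated=0.000
Total dissipated: 49.000 μJ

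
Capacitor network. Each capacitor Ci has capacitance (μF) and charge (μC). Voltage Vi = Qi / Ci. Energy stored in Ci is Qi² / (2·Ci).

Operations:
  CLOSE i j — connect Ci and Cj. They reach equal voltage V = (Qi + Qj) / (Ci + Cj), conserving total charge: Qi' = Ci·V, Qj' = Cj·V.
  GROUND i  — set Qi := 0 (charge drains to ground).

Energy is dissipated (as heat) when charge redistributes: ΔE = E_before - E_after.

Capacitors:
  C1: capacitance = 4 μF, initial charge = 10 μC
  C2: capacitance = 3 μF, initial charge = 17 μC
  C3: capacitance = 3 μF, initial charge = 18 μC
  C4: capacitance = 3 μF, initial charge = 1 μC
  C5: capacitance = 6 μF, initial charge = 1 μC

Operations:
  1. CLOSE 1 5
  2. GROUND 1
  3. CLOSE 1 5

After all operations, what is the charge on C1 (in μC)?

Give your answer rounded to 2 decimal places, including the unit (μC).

Initial: C1(4μF, Q=10μC, V=2.50V), C2(3μF, Q=17μC, V=5.67V), C3(3μF, Q=18μC, V=6.00V), C4(3μF, Q=1μC, V=0.33V), C5(6μF, Q=1μC, V=0.17V)
Op 1: CLOSE 1-5: Q_total=11.00, C_total=10.00, V=1.10; Q1=4.40, Q5=6.60; dissipated=6.533
Op 2: GROUND 1: Q1=0; energy lost=2.420
Op 3: CLOSE 1-5: Q_total=6.60, C_total=10.00, V=0.66; Q1=2.64, Q5=3.96; dissipated=1.452
Final charges: Q1=2.64, Q2=17.00, Q3=18.00, Q4=1.00, Q5=3.96

Answer: 2.64 μC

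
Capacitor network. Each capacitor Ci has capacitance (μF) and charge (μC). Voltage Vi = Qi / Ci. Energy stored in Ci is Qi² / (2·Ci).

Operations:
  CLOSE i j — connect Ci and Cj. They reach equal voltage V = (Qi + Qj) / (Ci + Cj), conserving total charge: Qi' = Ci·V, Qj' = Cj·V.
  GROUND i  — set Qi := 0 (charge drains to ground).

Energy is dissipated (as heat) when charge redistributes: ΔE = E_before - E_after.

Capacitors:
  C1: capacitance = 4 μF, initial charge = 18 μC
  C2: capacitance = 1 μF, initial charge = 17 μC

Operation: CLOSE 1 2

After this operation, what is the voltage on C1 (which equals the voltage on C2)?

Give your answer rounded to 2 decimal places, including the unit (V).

Answer: 7.00 V

Derivation:
Initial: C1(4μF, Q=18μC, V=4.50V), C2(1μF, Q=17μC, V=17.00V)
Op 1: CLOSE 1-2: Q_total=35.00, C_total=5.00, V=7.00; Q1=28.00, Q2=7.00; dissipated=62.500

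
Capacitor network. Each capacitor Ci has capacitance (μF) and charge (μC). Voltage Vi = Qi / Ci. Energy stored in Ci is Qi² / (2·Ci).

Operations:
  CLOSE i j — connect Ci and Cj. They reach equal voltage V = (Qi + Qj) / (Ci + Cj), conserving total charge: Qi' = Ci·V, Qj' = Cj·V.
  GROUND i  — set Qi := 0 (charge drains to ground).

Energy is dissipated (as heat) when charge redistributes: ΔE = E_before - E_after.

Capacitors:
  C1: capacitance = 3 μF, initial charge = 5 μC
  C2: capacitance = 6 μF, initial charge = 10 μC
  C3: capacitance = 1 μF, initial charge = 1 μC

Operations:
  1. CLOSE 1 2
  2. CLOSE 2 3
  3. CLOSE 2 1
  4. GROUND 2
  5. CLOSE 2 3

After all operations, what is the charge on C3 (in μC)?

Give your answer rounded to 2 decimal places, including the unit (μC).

Initial: C1(3μF, Q=5μC, V=1.67V), C2(6μF, Q=10μC, V=1.67V), C3(1μF, Q=1μC, V=1.00V)
Op 1: CLOSE 1-2: Q_total=15.00, C_total=9.00, V=1.67; Q1=5.00, Q2=10.00; dissipated=0.000
Op 2: CLOSE 2-3: Q_total=11.00, C_total=7.00, V=1.57; Q2=9.43, Q3=1.57; dissipated=0.190
Op 3: CLOSE 2-1: Q_total=14.43, C_total=9.00, V=1.60; Q2=9.62, Q1=4.81; dissipated=0.009
Op 4: GROUND 2: Q2=0; energy lost=7.711
Op 5: CLOSE 2-3: Q_total=1.57, C_total=7.00, V=0.22; Q2=1.35, Q3=0.22; dissipated=1.058
Final charges: Q1=4.81, Q2=1.35, Q3=0.22

Answer: 0.22 μC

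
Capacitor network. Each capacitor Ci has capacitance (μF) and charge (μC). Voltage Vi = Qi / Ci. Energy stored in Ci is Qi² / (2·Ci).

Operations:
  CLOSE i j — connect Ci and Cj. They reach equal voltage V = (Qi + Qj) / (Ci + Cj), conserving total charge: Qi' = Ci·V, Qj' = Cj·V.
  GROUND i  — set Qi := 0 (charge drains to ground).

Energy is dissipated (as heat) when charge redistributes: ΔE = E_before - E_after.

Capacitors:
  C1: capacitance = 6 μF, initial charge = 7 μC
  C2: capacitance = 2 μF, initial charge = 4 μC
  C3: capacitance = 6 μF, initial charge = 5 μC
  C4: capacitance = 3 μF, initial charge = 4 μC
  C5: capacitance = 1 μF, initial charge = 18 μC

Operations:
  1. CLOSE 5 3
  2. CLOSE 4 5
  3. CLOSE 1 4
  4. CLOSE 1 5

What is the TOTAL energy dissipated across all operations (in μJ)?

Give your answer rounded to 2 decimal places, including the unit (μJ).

Initial: C1(6μF, Q=7μC, V=1.17V), C2(2μF, Q=4μC, V=2.00V), C3(6μF, Q=5μC, V=0.83V), C4(3μF, Q=4μC, V=1.33V), C5(1μF, Q=18μC, V=18.00V)
Op 1: CLOSE 5-3: Q_total=23.00, C_total=7.00, V=3.29; Q5=3.29, Q3=19.71; dissipated=126.298
Op 2: CLOSE 4-5: Q_total=7.29, C_total=4.00, V=1.82; Q4=5.46, Q5=1.82; dissipated=1.429
Op 3: CLOSE 1-4: Q_total=12.46, C_total=9.00, V=1.38; Q1=8.31, Q4=4.15; dissipated=0.429
Op 4: CLOSE 1-5: Q_total=10.13, C_total=7.00, V=1.45; Q1=8.68, Q5=1.45; dissipated=0.082
Total dissipated: 128.237 μJ

Answer: 128.24 μJ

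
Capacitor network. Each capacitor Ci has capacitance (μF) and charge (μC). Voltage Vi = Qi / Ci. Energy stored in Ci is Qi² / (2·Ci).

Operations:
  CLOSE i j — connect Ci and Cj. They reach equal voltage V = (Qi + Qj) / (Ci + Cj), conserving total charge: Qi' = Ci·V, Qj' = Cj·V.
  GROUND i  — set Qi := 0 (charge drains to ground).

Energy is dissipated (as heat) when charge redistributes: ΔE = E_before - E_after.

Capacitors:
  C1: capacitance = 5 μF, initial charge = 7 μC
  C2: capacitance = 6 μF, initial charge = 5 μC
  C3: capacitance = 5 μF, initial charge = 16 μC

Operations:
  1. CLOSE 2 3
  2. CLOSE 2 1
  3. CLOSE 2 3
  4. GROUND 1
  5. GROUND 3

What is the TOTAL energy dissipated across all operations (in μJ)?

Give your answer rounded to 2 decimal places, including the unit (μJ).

Initial: C1(5μF, Q=7μC, V=1.40V), C2(6μF, Q=5μC, V=0.83V), C3(5μF, Q=16μC, V=3.20V)
Op 1: CLOSE 2-3: Q_total=21.00, C_total=11.00, V=1.91; Q2=11.45, Q3=9.55; dissipated=7.638
Op 2: CLOSE 2-1: Q_total=18.45, C_total=11.00, V=1.68; Q2=10.07, Q1=8.39; dissipated=0.353
Op 3: CLOSE 2-3: Q_total=19.61, C_total=11.00, V=1.78; Q2=10.70, Q3=8.91; dissipated=0.073
Op 4: GROUND 1: Q1=0; energy lost=7.037
Op 5: GROUND 3: Q3=0; energy lost=7.947
Total dissipated: 23.047 μJ

Answer: 23.05 μJ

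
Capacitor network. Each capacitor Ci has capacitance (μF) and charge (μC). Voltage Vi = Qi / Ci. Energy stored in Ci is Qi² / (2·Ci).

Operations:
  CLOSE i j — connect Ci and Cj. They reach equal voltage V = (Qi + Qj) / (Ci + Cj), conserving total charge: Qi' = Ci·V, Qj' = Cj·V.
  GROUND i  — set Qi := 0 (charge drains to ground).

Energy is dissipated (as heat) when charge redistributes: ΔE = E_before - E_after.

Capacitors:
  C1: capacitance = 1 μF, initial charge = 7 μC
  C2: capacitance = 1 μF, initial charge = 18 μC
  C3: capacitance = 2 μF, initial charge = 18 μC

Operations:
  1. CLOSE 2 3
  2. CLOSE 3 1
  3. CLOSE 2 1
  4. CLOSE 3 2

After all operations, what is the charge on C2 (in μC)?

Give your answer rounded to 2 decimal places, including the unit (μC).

Answer: 10.61 μC

Derivation:
Initial: C1(1μF, Q=7μC, V=7.00V), C2(1μF, Q=18μC, V=18.00V), C3(2μF, Q=18μC, V=9.00V)
Op 1: CLOSE 2-3: Q_total=36.00, C_total=3.00, V=12.00; Q2=12.00, Q3=24.00; dissipated=27.000
Op 2: CLOSE 3-1: Q_total=31.00, C_total=3.00, V=10.33; Q3=20.67, Q1=10.33; dissipated=8.333
Op 3: CLOSE 2-1: Q_total=22.33, C_total=2.00, V=11.17; Q2=11.17, Q1=11.17; dissipated=0.694
Op 4: CLOSE 3-2: Q_total=31.83, C_total=3.00, V=10.61; Q3=21.22, Q2=10.61; dissipated=0.231
Final charges: Q1=11.17, Q2=10.61, Q3=21.22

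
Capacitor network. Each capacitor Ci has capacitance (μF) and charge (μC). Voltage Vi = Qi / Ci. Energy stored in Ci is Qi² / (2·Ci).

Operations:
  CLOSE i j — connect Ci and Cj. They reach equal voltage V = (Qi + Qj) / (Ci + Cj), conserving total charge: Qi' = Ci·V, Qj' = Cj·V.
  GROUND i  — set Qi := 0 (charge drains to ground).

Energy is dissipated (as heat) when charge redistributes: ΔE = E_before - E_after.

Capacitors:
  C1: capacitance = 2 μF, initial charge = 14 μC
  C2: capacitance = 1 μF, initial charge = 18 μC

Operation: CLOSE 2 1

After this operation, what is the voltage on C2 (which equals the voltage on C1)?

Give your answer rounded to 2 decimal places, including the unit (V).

Answer: 10.67 V

Derivation:
Initial: C1(2μF, Q=14μC, V=7.00V), C2(1μF, Q=18μC, V=18.00V)
Op 1: CLOSE 2-1: Q_total=32.00, C_total=3.00, V=10.67; Q2=10.67, Q1=21.33; dissipated=40.333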